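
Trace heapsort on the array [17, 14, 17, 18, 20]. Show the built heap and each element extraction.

Build heap: [20, 18, 17, 17, 14]
Extract 20: [18, 17, 17, 14, 20]
Extract 18: [17, 14, 17, 18, 20]
Extract 17: [17, 14, 17, 18, 20]
Extract 17: [14, 17, 17, 18, 20]


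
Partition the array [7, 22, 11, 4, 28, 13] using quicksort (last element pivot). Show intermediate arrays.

Partition 1: pivot=13 at index 3 -> [7, 11, 4, 13, 28, 22]
Partition 2: pivot=4 at index 0 -> [4, 11, 7, 13, 28, 22]
Partition 3: pivot=7 at index 1 -> [4, 7, 11, 13, 28, 22]
Partition 4: pivot=22 at index 4 -> [4, 7, 11, 13, 22, 28]


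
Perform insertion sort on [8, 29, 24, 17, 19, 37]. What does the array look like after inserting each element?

First element 8 is already 'sorted'
Insert 29: shifted 0 elements -> [8, 29, 24, 17, 19, 37]
Insert 24: shifted 1 elements -> [8, 24, 29, 17, 19, 37]
Insert 17: shifted 2 elements -> [8, 17, 24, 29, 19, 37]
Insert 19: shifted 2 elements -> [8, 17, 19, 24, 29, 37]
Insert 37: shifted 0 elements -> [8, 17, 19, 24, 29, 37]


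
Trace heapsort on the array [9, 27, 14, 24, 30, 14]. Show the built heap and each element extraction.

Build heap: [30, 27, 14, 24, 9, 14]
Extract 30: [27, 24, 14, 14, 9, 30]
Extract 27: [24, 14, 14, 9, 27, 30]
Extract 24: [14, 9, 14, 24, 27, 30]
Extract 14: [14, 9, 14, 24, 27, 30]
Extract 14: [9, 14, 14, 24, 27, 30]


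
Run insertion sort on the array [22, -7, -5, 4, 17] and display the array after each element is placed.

First element 22 is already 'sorted'
Insert -7: shifted 1 elements -> [-7, 22, -5, 4, 17]
Insert -5: shifted 1 elements -> [-7, -5, 22, 4, 17]
Insert 4: shifted 1 elements -> [-7, -5, 4, 22, 17]
Insert 17: shifted 1 elements -> [-7, -5, 4, 17, 22]


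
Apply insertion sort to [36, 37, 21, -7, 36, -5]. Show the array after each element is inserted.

First element 36 is already 'sorted'
Insert 37: shifted 0 elements -> [36, 37, 21, -7, 36, -5]
Insert 21: shifted 2 elements -> [21, 36, 37, -7, 36, -5]
Insert -7: shifted 3 elements -> [-7, 21, 36, 37, 36, -5]
Insert 36: shifted 1 elements -> [-7, 21, 36, 36, 37, -5]
Insert -5: shifted 4 elements -> [-7, -5, 21, 36, 36, 37]


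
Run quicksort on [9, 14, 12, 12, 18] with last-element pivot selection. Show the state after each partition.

Partition 1: pivot=18 at index 4 -> [9, 14, 12, 12, 18]
Partition 2: pivot=12 at index 2 -> [9, 12, 12, 14, 18]
Partition 3: pivot=12 at index 1 -> [9, 12, 12, 14, 18]


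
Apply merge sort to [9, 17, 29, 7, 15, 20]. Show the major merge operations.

Divide and conquer:
  Merge [17] + [29] -> [17, 29]
  Merge [9] + [17, 29] -> [9, 17, 29]
  Merge [15] + [20] -> [15, 20]
  Merge [7] + [15, 20] -> [7, 15, 20]
  Merge [9, 17, 29] + [7, 15, 20] -> [7, 9, 15, 17, 20, 29]


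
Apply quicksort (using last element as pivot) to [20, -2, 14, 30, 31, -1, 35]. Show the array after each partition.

Partition 1: pivot=35 at index 6 -> [20, -2, 14, 30, 31, -1, 35]
Partition 2: pivot=-1 at index 1 -> [-2, -1, 14, 30, 31, 20, 35]
Partition 3: pivot=20 at index 3 -> [-2, -1, 14, 20, 31, 30, 35]
Partition 4: pivot=30 at index 4 -> [-2, -1, 14, 20, 30, 31, 35]


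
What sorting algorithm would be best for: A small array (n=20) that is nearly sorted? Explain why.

Best choice: Insertion sort
Reason: Insertion sort is O(n) for nearly sorted arrays and has low overhead


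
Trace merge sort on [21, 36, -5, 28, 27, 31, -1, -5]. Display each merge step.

Divide and conquer:
  Merge [21] + [36] -> [21, 36]
  Merge [-5] + [28] -> [-5, 28]
  Merge [21, 36] + [-5, 28] -> [-5, 21, 28, 36]
  Merge [27] + [31] -> [27, 31]
  Merge [-1] + [-5] -> [-5, -1]
  Merge [27, 31] + [-5, -1] -> [-5, -1, 27, 31]
  Merge [-5, 21, 28, 36] + [-5, -1, 27, 31] -> [-5, -5, -1, 21, 27, 28, 31, 36]


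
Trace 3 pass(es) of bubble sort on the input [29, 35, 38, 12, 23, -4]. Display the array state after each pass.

After pass 1: [29, 35, 12, 23, -4, 38] (3 swaps)
After pass 2: [29, 12, 23, -4, 35, 38] (3 swaps)
After pass 3: [12, 23, -4, 29, 35, 38] (3 swaps)
Total swaps: 9


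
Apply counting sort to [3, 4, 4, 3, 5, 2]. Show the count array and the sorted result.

Count array: [0, 0, 1, 2, 2, 1]
(count[i] = number of elements equal to i)
Cumulative count: [0, 0, 1, 3, 5, 6]
Sorted: [2, 3, 3, 4, 4, 5]


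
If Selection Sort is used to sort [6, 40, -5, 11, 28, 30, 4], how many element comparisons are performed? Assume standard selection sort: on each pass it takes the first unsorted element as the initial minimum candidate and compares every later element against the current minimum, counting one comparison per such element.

Pass 1: scan indices 1..6 for the minimum = 6 comparison(s); min is -5, place at index 0 -> [-5, 40, 6, 11, 28, 30, 4]
Pass 2: scan indices 2..6 for the minimum = 5 comparison(s); min is 4, place at index 1 -> [-5, 4, 6, 11, 28, 30, 40]
Pass 3: scan indices 3..6 for the minimum = 4 comparison(s); min is 6, place at index 2 -> [-5, 4, 6, 11, 28, 30, 40]
Pass 4: scan indices 4..6 for the minimum = 3 comparison(s); min is 11, place at index 3 -> [-5, 4, 6, 11, 28, 30, 40]
Pass 5: scan indices 5..6 for the minimum = 2 comparison(s); min is 28, place at index 4 -> [-5, 4, 6, 11, 28, 30, 40]
Pass 6: scan indices 6..6 for the minimum = 1 comparison(s); min is 30, place at index 5 -> [-5, 4, 6, 11, 28, 30, 40]
Selection sort always scans the whole unsorted suffix, so the count is (n-1) + (n-2) + ... + 1 = n(n-1)/2 = 7*6/2 = 21 regardless of the input order.
Total comparisons: 6 + 5 + 4 + 3 + 2 + 1 = 21


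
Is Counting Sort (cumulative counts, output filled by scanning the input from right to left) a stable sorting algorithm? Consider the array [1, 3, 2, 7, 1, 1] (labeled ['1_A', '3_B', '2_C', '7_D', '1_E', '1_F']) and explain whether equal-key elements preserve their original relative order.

Trace Counting Sort on the labeled array (the key is the number; the letter only tracks identity):
  Counts for values 0..7: [0, 3, 1, 1, 0, 0, 0, 1]
  Cumulative counts: [0, 3, 4, 5, 5, 5, 5, 6]
  Scan right to left: place 1_F at output index 2
  Scan right to left: place 1_E at output index 1
  Scan right to left: place 7_D at output index 5
  Scan right to left: place 2_C at output index 3
  Scan right to left: place 3_B at output index 4
  Scan right to left: place 1_A at output index 0
  Output: [1_A, 1_E, 1_F, 2_C, 3_B, 7_D]
Equal keys:
  value 1: originally 1_A, 1_E, 1_F; after sorting 1_A, 1_E, 1_F -> order preserved
All equal keys kept their original relative order. Counting Sort is stable: scanning the input right to left with decreasing cumulative counts places later duplicates at later output positions.
Answer: Stable


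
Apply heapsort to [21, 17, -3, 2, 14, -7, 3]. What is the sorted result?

Build heap: [21, 17, 3, 2, 14, -7, -3]
Extract 21: [17, 14, 3, 2, -3, -7, 21]
Extract 17: [14, 2, 3, -7, -3, 17, 21]
Extract 14: [3, 2, -3, -7, 14, 17, 21]
Extract 3: [2, -7, -3, 3, 14, 17, 21]
Extract 2: [-3, -7, 2, 3, 14, 17, 21]
Extract -3: [-7, -3, 2, 3, 14, 17, 21]


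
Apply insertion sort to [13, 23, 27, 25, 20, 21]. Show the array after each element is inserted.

First element 13 is already 'sorted'
Insert 23: shifted 0 elements -> [13, 23, 27, 25, 20, 21]
Insert 27: shifted 0 elements -> [13, 23, 27, 25, 20, 21]
Insert 25: shifted 1 elements -> [13, 23, 25, 27, 20, 21]
Insert 20: shifted 3 elements -> [13, 20, 23, 25, 27, 21]
Insert 21: shifted 3 elements -> [13, 20, 21, 23, 25, 27]


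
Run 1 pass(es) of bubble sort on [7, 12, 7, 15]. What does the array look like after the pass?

After pass 1: [7, 7, 12, 15] (1 swaps)
Total swaps: 1


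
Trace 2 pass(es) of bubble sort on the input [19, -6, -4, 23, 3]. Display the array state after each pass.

After pass 1: [-6, -4, 19, 3, 23] (3 swaps)
After pass 2: [-6, -4, 3, 19, 23] (1 swaps)
Total swaps: 4


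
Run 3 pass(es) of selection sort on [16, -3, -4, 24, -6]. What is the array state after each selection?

Pass 1: Select minimum -6 at index 4, swap -> [-6, -3, -4, 24, 16]
Pass 2: Select minimum -4 at index 2, swap -> [-6, -4, -3, 24, 16]
Pass 3: Select minimum -3 at index 2, swap -> [-6, -4, -3, 24, 16]


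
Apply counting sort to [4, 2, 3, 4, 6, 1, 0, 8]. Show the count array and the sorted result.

Count array: [1, 1, 1, 1, 2, 0, 1, 0, 1]
(count[i] = number of elements equal to i)
Cumulative count: [1, 2, 3, 4, 6, 6, 7, 7, 8]
Sorted: [0, 1, 2, 3, 4, 4, 6, 8]


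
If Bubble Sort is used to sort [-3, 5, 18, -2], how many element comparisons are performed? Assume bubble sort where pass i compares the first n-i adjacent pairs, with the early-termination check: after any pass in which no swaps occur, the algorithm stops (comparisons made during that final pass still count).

Pass 1: compare adjacent pairs (0,1)..(2,3) = 3 comparison(s), 1 swap(s) -> [-3, 5, -2, 18]
Pass 2: compare adjacent pairs (0,1)..(1,2) = 2 comparison(s), 1 swap(s) -> [-3, -2, 5, 18]
Pass 3: compare adjacent pairs (0,1)..(0,1) = 1 comparison(s), 0 swap(s) -> [-3, -2, 5, 18]
No swaps in this pass, so bubble sort stops here.
Total comparisons: 3 + 2 + 1 = 6


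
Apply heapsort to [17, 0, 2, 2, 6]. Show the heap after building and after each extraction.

Build heap: [17, 6, 2, 2, 0]
Extract 17: [6, 2, 2, 0, 17]
Extract 6: [2, 0, 2, 6, 17]
Extract 2: [2, 0, 2, 6, 17]
Extract 2: [0, 2, 2, 6, 17]


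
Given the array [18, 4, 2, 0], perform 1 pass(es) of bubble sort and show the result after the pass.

After pass 1: [4, 2, 0, 18] (3 swaps)
Total swaps: 3


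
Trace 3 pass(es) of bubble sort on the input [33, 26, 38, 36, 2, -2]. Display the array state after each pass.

After pass 1: [26, 33, 36, 2, -2, 38] (4 swaps)
After pass 2: [26, 33, 2, -2, 36, 38] (2 swaps)
After pass 3: [26, 2, -2, 33, 36, 38] (2 swaps)
Total swaps: 8


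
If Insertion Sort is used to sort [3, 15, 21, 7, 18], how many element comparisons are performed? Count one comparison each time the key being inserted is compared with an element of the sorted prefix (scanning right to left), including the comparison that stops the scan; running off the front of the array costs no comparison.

Insert 15: 3 <= 15 (stop) = 1 comparison(s) -> [3, 15, 21, 7, 18]
Insert 21: 15 <= 21 (stop) = 1 comparison(s) -> [3, 15, 21, 7, 18]
Insert 7: 21 > 7 (shift), 15 > 7 (shift), 3 <= 7 (stop) = 3 comparison(s) -> [3, 7, 15, 21, 18]
Insert 18: 21 > 18 (shift), 15 <= 18 (stop) = 2 comparison(s) -> [3, 7, 15, 18, 21]
Total comparisons: 1 + 1 + 3 + 2 = 7


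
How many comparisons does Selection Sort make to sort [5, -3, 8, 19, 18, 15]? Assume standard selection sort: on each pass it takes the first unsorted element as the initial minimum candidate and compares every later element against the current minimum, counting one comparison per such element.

Pass 1: scan indices 1..5 for the minimum = 5 comparison(s); min is -3, place at index 0 -> [-3, 5, 8, 19, 18, 15]
Pass 2: scan indices 2..5 for the minimum = 4 comparison(s); min is 5, place at index 1 -> [-3, 5, 8, 19, 18, 15]
Pass 3: scan indices 3..5 for the minimum = 3 comparison(s); min is 8, place at index 2 -> [-3, 5, 8, 19, 18, 15]
Pass 4: scan indices 4..5 for the minimum = 2 comparison(s); min is 15, place at index 3 -> [-3, 5, 8, 15, 18, 19]
Pass 5: scan indices 5..5 for the minimum = 1 comparison(s); min is 18, place at index 4 -> [-3, 5, 8, 15, 18, 19]
Selection sort always scans the whole unsorted suffix, so the count is (n-1) + (n-2) + ... + 1 = n(n-1)/2 = 6*5/2 = 15 regardless of the input order.
Total comparisons: 5 + 4 + 3 + 2 + 1 = 15


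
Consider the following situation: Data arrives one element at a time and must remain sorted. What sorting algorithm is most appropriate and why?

Best choice: Insertion sort
Reason: Insertion sort naturally handles online/streaming input by inserting each new element into sorted position


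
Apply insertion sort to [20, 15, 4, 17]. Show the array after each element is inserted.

First element 20 is already 'sorted'
Insert 15: shifted 1 elements -> [15, 20, 4, 17]
Insert 4: shifted 2 elements -> [4, 15, 20, 17]
Insert 17: shifted 1 elements -> [4, 15, 17, 20]


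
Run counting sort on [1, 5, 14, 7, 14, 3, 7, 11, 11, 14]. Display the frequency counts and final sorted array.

Count array: [0, 1, 0, 1, 0, 1, 0, 2, 0, 0, 0, 2, 0, 0, 3]
(count[i] = number of elements equal to i)
Cumulative count: [0, 1, 1, 2, 2, 3, 3, 5, 5, 5, 5, 7, 7, 7, 10]
Sorted: [1, 3, 5, 7, 7, 11, 11, 14, 14, 14]


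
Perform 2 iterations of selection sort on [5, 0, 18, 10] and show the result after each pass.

Pass 1: Select minimum 0 at index 1, swap -> [0, 5, 18, 10]
Pass 2: Select minimum 5 at index 1, swap -> [0, 5, 18, 10]


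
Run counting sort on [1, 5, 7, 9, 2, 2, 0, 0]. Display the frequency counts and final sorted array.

Count array: [2, 1, 2, 0, 0, 1, 0, 1, 0, 1]
(count[i] = number of elements equal to i)
Cumulative count: [2, 3, 5, 5, 5, 6, 6, 7, 7, 8]
Sorted: [0, 0, 1, 2, 2, 5, 7, 9]


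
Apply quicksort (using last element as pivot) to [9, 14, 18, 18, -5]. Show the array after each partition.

Partition 1: pivot=-5 at index 0 -> [-5, 14, 18, 18, 9]
Partition 2: pivot=9 at index 1 -> [-5, 9, 18, 18, 14]
Partition 3: pivot=14 at index 2 -> [-5, 9, 14, 18, 18]
Partition 4: pivot=18 at index 4 -> [-5, 9, 14, 18, 18]


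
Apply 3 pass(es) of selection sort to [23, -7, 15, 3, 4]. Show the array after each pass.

Pass 1: Select minimum -7 at index 1, swap -> [-7, 23, 15, 3, 4]
Pass 2: Select minimum 3 at index 3, swap -> [-7, 3, 15, 23, 4]
Pass 3: Select minimum 4 at index 4, swap -> [-7, 3, 4, 23, 15]


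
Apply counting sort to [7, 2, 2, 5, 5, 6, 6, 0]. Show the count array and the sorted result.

Count array: [1, 0, 2, 0, 0, 2, 2, 1]
(count[i] = number of elements equal to i)
Cumulative count: [1, 1, 3, 3, 3, 5, 7, 8]
Sorted: [0, 2, 2, 5, 5, 6, 6, 7]


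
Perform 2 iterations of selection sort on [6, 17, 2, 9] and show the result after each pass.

Pass 1: Select minimum 2 at index 2, swap -> [2, 17, 6, 9]
Pass 2: Select minimum 6 at index 2, swap -> [2, 6, 17, 9]


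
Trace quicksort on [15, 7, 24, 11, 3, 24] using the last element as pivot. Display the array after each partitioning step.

Partition 1: pivot=24 at index 5 -> [15, 7, 24, 11, 3, 24]
Partition 2: pivot=3 at index 0 -> [3, 7, 24, 11, 15, 24]
Partition 3: pivot=15 at index 3 -> [3, 7, 11, 15, 24, 24]
Partition 4: pivot=11 at index 2 -> [3, 7, 11, 15, 24, 24]


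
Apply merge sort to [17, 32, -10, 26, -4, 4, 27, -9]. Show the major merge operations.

Divide and conquer:
  Merge [17] + [32] -> [17, 32]
  Merge [-10] + [26] -> [-10, 26]
  Merge [17, 32] + [-10, 26] -> [-10, 17, 26, 32]
  Merge [-4] + [4] -> [-4, 4]
  Merge [27] + [-9] -> [-9, 27]
  Merge [-4, 4] + [-9, 27] -> [-9, -4, 4, 27]
  Merge [-10, 17, 26, 32] + [-9, -4, 4, 27] -> [-10, -9, -4, 4, 17, 26, 27, 32]


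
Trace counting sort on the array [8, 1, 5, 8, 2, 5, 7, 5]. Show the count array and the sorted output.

Count array: [0, 1, 1, 0, 0, 3, 0, 1, 2]
(count[i] = number of elements equal to i)
Cumulative count: [0, 1, 2, 2, 2, 5, 5, 6, 8]
Sorted: [1, 2, 5, 5, 5, 7, 8, 8]


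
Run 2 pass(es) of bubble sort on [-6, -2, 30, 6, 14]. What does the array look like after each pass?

After pass 1: [-6, -2, 6, 14, 30] (2 swaps)
After pass 2: [-6, -2, 6, 14, 30] (0 swaps)
Total swaps: 2


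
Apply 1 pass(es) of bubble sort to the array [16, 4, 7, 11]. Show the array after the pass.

After pass 1: [4, 7, 11, 16] (3 swaps)
Total swaps: 3


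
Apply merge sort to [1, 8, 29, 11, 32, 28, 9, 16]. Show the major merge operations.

Divide and conquer:
  Merge [1] + [8] -> [1, 8]
  Merge [29] + [11] -> [11, 29]
  Merge [1, 8] + [11, 29] -> [1, 8, 11, 29]
  Merge [32] + [28] -> [28, 32]
  Merge [9] + [16] -> [9, 16]
  Merge [28, 32] + [9, 16] -> [9, 16, 28, 32]
  Merge [1, 8, 11, 29] + [9, 16, 28, 32] -> [1, 8, 9, 11, 16, 28, 29, 32]


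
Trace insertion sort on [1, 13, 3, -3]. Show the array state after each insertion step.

First element 1 is already 'sorted'
Insert 13: shifted 0 elements -> [1, 13, 3, -3]
Insert 3: shifted 1 elements -> [1, 3, 13, -3]
Insert -3: shifted 3 elements -> [-3, 1, 3, 13]


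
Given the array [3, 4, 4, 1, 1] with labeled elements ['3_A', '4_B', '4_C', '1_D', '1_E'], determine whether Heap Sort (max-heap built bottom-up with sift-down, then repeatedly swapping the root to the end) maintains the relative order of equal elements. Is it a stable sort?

Trace Heap Sort on the labeled array (the key is the number; the letter only tracks identity):
  Build max-heap: [4_B, 3_A, 4_C, 1_D, 1_E]
  Swap root 4_B to index 4, re-heapify first 4 -> [4_C, 3_A, 1_E, 1_D, 4_B]
  Swap root 4_C to index 3, re-heapify first 3 -> [3_A, 1_D, 1_E, 4_C, 4_B]
  Swap root 3_A to index 2, re-heapify first 2 -> [1_E, 1_D, 3_A, 4_C, 4_B]
  Swap root 1_E to index 1, re-heapify first 1 -> [1_D, 1_E, 3_A, 4_C, 4_B]
Final order: [1_D, 1_E, 3_A, 4_C, 4_B]
Equal keys:
  value 1: originally 1_D, 1_E; after sorting 1_D, 1_E -> order preserved
  value 4: originally 4_B, 4_C; after sorting 4_C, 4_B -> order changed
Equal keys were reordered, so Heap Sort is not stable: heap construction and root-to-end swaps move elements without regard to the original order of equal keys. (One such input is enough; an unstable sort may happen to preserve order on other inputs, but it gives no guarantee.)
Answer: Not stable


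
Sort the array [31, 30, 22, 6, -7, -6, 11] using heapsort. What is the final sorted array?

Build heap: [31, 30, 22, 6, -7, -6, 11]
Extract 31: [30, 11, 22, 6, -7, -6, 31]
Extract 30: [22, 11, -6, 6, -7, 30, 31]
Extract 22: [11, 6, -6, -7, 22, 30, 31]
Extract 11: [6, -7, -6, 11, 22, 30, 31]
Extract 6: [-6, -7, 6, 11, 22, 30, 31]
Extract -6: [-7, -6, 6, 11, 22, 30, 31]


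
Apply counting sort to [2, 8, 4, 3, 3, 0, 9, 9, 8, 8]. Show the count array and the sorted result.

Count array: [1, 0, 1, 2, 1, 0, 0, 0, 3, 2]
(count[i] = number of elements equal to i)
Cumulative count: [1, 1, 2, 4, 5, 5, 5, 5, 8, 10]
Sorted: [0, 2, 3, 3, 4, 8, 8, 8, 9, 9]


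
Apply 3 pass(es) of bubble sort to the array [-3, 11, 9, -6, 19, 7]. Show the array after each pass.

After pass 1: [-3, 9, -6, 11, 7, 19] (3 swaps)
After pass 2: [-3, -6, 9, 7, 11, 19] (2 swaps)
After pass 3: [-6, -3, 7, 9, 11, 19] (2 swaps)
Total swaps: 7


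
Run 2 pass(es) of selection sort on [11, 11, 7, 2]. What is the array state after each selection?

Pass 1: Select minimum 2 at index 3, swap -> [2, 11, 7, 11]
Pass 2: Select minimum 7 at index 2, swap -> [2, 7, 11, 11]


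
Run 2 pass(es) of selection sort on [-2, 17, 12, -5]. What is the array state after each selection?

Pass 1: Select minimum -5 at index 3, swap -> [-5, 17, 12, -2]
Pass 2: Select minimum -2 at index 3, swap -> [-5, -2, 12, 17]


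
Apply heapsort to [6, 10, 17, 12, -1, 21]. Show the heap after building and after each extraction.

Build heap: [21, 12, 17, 10, -1, 6]
Extract 21: [17, 12, 6, 10, -1, 21]
Extract 17: [12, 10, 6, -1, 17, 21]
Extract 12: [10, -1, 6, 12, 17, 21]
Extract 10: [6, -1, 10, 12, 17, 21]
Extract 6: [-1, 6, 10, 12, 17, 21]


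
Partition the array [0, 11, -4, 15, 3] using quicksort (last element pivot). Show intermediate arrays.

Partition 1: pivot=3 at index 2 -> [0, -4, 3, 15, 11]
Partition 2: pivot=-4 at index 0 -> [-4, 0, 3, 15, 11]
Partition 3: pivot=11 at index 3 -> [-4, 0, 3, 11, 15]


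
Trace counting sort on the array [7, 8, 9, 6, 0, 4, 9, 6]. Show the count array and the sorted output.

Count array: [1, 0, 0, 0, 1, 0, 2, 1, 1, 2]
(count[i] = number of elements equal to i)
Cumulative count: [1, 1, 1, 1, 2, 2, 4, 5, 6, 8]
Sorted: [0, 4, 6, 6, 7, 8, 9, 9]


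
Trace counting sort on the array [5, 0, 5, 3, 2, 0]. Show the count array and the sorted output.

Count array: [2, 0, 1, 1, 0, 2]
(count[i] = number of elements equal to i)
Cumulative count: [2, 2, 3, 4, 4, 6]
Sorted: [0, 0, 2, 3, 5, 5]


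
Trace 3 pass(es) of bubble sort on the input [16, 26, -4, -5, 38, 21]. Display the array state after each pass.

After pass 1: [16, -4, -5, 26, 21, 38] (3 swaps)
After pass 2: [-4, -5, 16, 21, 26, 38] (3 swaps)
After pass 3: [-5, -4, 16, 21, 26, 38] (1 swaps)
Total swaps: 7


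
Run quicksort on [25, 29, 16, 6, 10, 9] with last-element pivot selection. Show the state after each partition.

Partition 1: pivot=9 at index 1 -> [6, 9, 16, 25, 10, 29]
Partition 2: pivot=29 at index 5 -> [6, 9, 16, 25, 10, 29]
Partition 3: pivot=10 at index 2 -> [6, 9, 10, 25, 16, 29]
Partition 4: pivot=16 at index 3 -> [6, 9, 10, 16, 25, 29]


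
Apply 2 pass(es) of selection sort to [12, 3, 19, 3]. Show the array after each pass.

Pass 1: Select minimum 3 at index 1, swap -> [3, 12, 19, 3]
Pass 2: Select minimum 3 at index 3, swap -> [3, 3, 19, 12]


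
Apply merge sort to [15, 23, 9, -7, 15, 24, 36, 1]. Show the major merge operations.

Divide and conquer:
  Merge [15] + [23] -> [15, 23]
  Merge [9] + [-7] -> [-7, 9]
  Merge [15, 23] + [-7, 9] -> [-7, 9, 15, 23]
  Merge [15] + [24] -> [15, 24]
  Merge [36] + [1] -> [1, 36]
  Merge [15, 24] + [1, 36] -> [1, 15, 24, 36]
  Merge [-7, 9, 15, 23] + [1, 15, 24, 36] -> [-7, 1, 9, 15, 15, 23, 24, 36]


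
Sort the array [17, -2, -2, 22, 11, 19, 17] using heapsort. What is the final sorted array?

Build heap: [22, 17, 19, -2, 11, -2, 17]
Extract 22: [19, 17, 17, -2, 11, -2, 22]
Extract 19: [17, 11, 17, -2, -2, 19, 22]
Extract 17: [17, 11, -2, -2, 17, 19, 22]
Extract 17: [11, -2, -2, 17, 17, 19, 22]
Extract 11: [-2, -2, 11, 17, 17, 19, 22]
Extract -2: [-2, -2, 11, 17, 17, 19, 22]


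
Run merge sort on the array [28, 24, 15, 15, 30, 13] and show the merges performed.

Divide and conquer:
  Merge [24] + [15] -> [15, 24]
  Merge [28] + [15, 24] -> [15, 24, 28]
  Merge [30] + [13] -> [13, 30]
  Merge [15] + [13, 30] -> [13, 15, 30]
  Merge [15, 24, 28] + [13, 15, 30] -> [13, 15, 15, 24, 28, 30]


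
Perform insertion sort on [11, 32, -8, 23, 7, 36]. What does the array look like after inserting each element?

First element 11 is already 'sorted'
Insert 32: shifted 0 elements -> [11, 32, -8, 23, 7, 36]
Insert -8: shifted 2 elements -> [-8, 11, 32, 23, 7, 36]
Insert 23: shifted 1 elements -> [-8, 11, 23, 32, 7, 36]
Insert 7: shifted 3 elements -> [-8, 7, 11, 23, 32, 36]
Insert 36: shifted 0 elements -> [-8, 7, 11, 23, 32, 36]


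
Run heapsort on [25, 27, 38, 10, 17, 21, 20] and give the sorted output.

Build heap: [38, 27, 25, 10, 17, 21, 20]
Extract 38: [27, 20, 25, 10, 17, 21, 38]
Extract 27: [25, 20, 21, 10, 17, 27, 38]
Extract 25: [21, 20, 17, 10, 25, 27, 38]
Extract 21: [20, 10, 17, 21, 25, 27, 38]
Extract 20: [17, 10, 20, 21, 25, 27, 38]
Extract 17: [10, 17, 20, 21, 25, 27, 38]


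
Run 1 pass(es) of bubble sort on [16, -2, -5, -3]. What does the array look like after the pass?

After pass 1: [-2, -5, -3, 16] (3 swaps)
Total swaps: 3


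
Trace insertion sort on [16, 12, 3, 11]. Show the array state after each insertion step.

First element 16 is already 'sorted'
Insert 12: shifted 1 elements -> [12, 16, 3, 11]
Insert 3: shifted 2 elements -> [3, 12, 16, 11]
Insert 11: shifted 2 elements -> [3, 11, 12, 16]


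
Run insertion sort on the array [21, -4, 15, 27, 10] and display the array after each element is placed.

First element 21 is already 'sorted'
Insert -4: shifted 1 elements -> [-4, 21, 15, 27, 10]
Insert 15: shifted 1 elements -> [-4, 15, 21, 27, 10]
Insert 27: shifted 0 elements -> [-4, 15, 21, 27, 10]
Insert 10: shifted 3 elements -> [-4, 10, 15, 21, 27]


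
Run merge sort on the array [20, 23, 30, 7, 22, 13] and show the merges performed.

Divide and conquer:
  Merge [23] + [30] -> [23, 30]
  Merge [20] + [23, 30] -> [20, 23, 30]
  Merge [22] + [13] -> [13, 22]
  Merge [7] + [13, 22] -> [7, 13, 22]
  Merge [20, 23, 30] + [7, 13, 22] -> [7, 13, 20, 22, 23, 30]


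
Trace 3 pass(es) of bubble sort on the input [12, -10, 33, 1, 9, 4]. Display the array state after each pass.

After pass 1: [-10, 12, 1, 9, 4, 33] (4 swaps)
After pass 2: [-10, 1, 9, 4, 12, 33] (3 swaps)
After pass 3: [-10, 1, 4, 9, 12, 33] (1 swaps)
Total swaps: 8


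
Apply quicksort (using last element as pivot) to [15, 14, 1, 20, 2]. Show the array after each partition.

Partition 1: pivot=2 at index 1 -> [1, 2, 15, 20, 14]
Partition 2: pivot=14 at index 2 -> [1, 2, 14, 20, 15]
Partition 3: pivot=15 at index 3 -> [1, 2, 14, 15, 20]


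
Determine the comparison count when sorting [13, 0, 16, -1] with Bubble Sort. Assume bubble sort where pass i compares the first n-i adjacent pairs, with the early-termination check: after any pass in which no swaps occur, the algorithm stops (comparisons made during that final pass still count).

Pass 1: compare adjacent pairs (0,1)..(2,3) = 3 comparison(s), 2 swap(s) -> [0, 13, -1, 16]
Pass 2: compare adjacent pairs (0,1)..(1,2) = 2 comparison(s), 1 swap(s) -> [0, -1, 13, 16]
Pass 3: compare adjacent pairs (0,1)..(0,1) = 1 comparison(s), 1 swap(s) -> [-1, 0, 13, 16]
Every pass made at least one swap, so all n-1 passes run.
Total comparisons: 3 + 2 + 1 = 6


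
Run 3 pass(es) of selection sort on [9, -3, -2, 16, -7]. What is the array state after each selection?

Pass 1: Select minimum -7 at index 4, swap -> [-7, -3, -2, 16, 9]
Pass 2: Select minimum -3 at index 1, swap -> [-7, -3, -2, 16, 9]
Pass 3: Select minimum -2 at index 2, swap -> [-7, -3, -2, 16, 9]


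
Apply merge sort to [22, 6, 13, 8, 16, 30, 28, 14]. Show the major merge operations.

Divide and conquer:
  Merge [22] + [6] -> [6, 22]
  Merge [13] + [8] -> [8, 13]
  Merge [6, 22] + [8, 13] -> [6, 8, 13, 22]
  Merge [16] + [30] -> [16, 30]
  Merge [28] + [14] -> [14, 28]
  Merge [16, 30] + [14, 28] -> [14, 16, 28, 30]
  Merge [6, 8, 13, 22] + [14, 16, 28, 30] -> [6, 8, 13, 14, 16, 22, 28, 30]


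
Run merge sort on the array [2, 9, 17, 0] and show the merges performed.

Divide and conquer:
  Merge [2] + [9] -> [2, 9]
  Merge [17] + [0] -> [0, 17]
  Merge [2, 9] + [0, 17] -> [0, 2, 9, 17]


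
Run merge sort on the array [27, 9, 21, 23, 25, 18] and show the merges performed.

Divide and conquer:
  Merge [9] + [21] -> [9, 21]
  Merge [27] + [9, 21] -> [9, 21, 27]
  Merge [25] + [18] -> [18, 25]
  Merge [23] + [18, 25] -> [18, 23, 25]
  Merge [9, 21, 27] + [18, 23, 25] -> [9, 18, 21, 23, 25, 27]


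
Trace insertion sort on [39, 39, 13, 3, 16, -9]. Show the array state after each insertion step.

First element 39 is already 'sorted'
Insert 39: shifted 0 elements -> [39, 39, 13, 3, 16, -9]
Insert 13: shifted 2 elements -> [13, 39, 39, 3, 16, -9]
Insert 3: shifted 3 elements -> [3, 13, 39, 39, 16, -9]
Insert 16: shifted 2 elements -> [3, 13, 16, 39, 39, -9]
Insert -9: shifted 5 elements -> [-9, 3, 13, 16, 39, 39]


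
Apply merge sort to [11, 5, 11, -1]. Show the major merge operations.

Divide and conquer:
  Merge [11] + [5] -> [5, 11]
  Merge [11] + [-1] -> [-1, 11]
  Merge [5, 11] + [-1, 11] -> [-1, 5, 11, 11]


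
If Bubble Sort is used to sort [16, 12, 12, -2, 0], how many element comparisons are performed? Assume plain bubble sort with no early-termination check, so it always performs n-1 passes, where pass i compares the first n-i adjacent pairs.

Pass 1: compare adjacent pairs (0,1)..(3,4) = 4 comparison(s), 4 swap(s) -> [12, 12, -2, 0, 16]
Pass 2: compare adjacent pairs (0,1)..(2,3) = 3 comparison(s), 2 swap(s) -> [12, -2, 0, 12, 16]
Pass 3: compare adjacent pairs (0,1)..(1,2) = 2 comparison(s), 2 swap(s) -> [-2, 0, 12, 12, 16]
Pass 4: compare adjacent pairs (0,1)..(0,1) = 1 comparison(s), 0 swap(s) -> [-2, 0, 12, 12, 16]
Total comparisons: 4 + 3 + 2 + 1 = 10


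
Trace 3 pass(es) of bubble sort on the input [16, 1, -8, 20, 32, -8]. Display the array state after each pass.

After pass 1: [1, -8, 16, 20, -8, 32] (3 swaps)
After pass 2: [-8, 1, 16, -8, 20, 32] (2 swaps)
After pass 3: [-8, 1, -8, 16, 20, 32] (1 swaps)
Total swaps: 6


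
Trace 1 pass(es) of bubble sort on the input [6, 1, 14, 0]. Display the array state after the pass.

After pass 1: [1, 6, 0, 14] (2 swaps)
Total swaps: 2


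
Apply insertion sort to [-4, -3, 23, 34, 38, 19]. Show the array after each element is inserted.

First element -4 is already 'sorted'
Insert -3: shifted 0 elements -> [-4, -3, 23, 34, 38, 19]
Insert 23: shifted 0 elements -> [-4, -3, 23, 34, 38, 19]
Insert 34: shifted 0 elements -> [-4, -3, 23, 34, 38, 19]
Insert 38: shifted 0 elements -> [-4, -3, 23, 34, 38, 19]
Insert 19: shifted 3 elements -> [-4, -3, 19, 23, 34, 38]


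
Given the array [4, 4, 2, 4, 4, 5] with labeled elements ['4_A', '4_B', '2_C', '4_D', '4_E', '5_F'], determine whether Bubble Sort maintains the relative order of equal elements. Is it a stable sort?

Trace Bubble Sort on the labeled array (the key is the number; the letter only tracks identity):
  After pass 1: [4_A, 2_C, 4_B, 4_D, 4_E, 5_F]
  After pass 2: [2_C, 4_A, 4_B, 4_D, 4_E, 5_F]
  After pass 3: [2_C, 4_A, 4_B, 4_D, 4_E, 5_F] (no swaps, done)
Final order: [2_C, 4_A, 4_B, 4_D, 4_E, 5_F]
Equal keys:
  value 4: originally 4_A, 4_B, 4_D, 4_E; after sorting 4_A, 4_B, 4_D, 4_E -> order preserved
All equal keys kept their original relative order. Bubble Sort is stable: it only swaps adjacent elements when the left one is strictly greater, so equal keys never move past each other.
Answer: Stable


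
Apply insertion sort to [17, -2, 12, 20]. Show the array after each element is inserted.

First element 17 is already 'sorted'
Insert -2: shifted 1 elements -> [-2, 17, 12, 20]
Insert 12: shifted 1 elements -> [-2, 12, 17, 20]
Insert 20: shifted 0 elements -> [-2, 12, 17, 20]


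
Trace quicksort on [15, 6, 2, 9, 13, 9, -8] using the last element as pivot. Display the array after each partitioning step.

Partition 1: pivot=-8 at index 0 -> [-8, 6, 2, 9, 13, 9, 15]
Partition 2: pivot=15 at index 6 -> [-8, 6, 2, 9, 13, 9, 15]
Partition 3: pivot=9 at index 4 -> [-8, 6, 2, 9, 9, 13, 15]
Partition 4: pivot=9 at index 3 -> [-8, 6, 2, 9, 9, 13, 15]
Partition 5: pivot=2 at index 1 -> [-8, 2, 6, 9, 9, 13, 15]


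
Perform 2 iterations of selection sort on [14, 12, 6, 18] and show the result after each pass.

Pass 1: Select minimum 6 at index 2, swap -> [6, 12, 14, 18]
Pass 2: Select minimum 12 at index 1, swap -> [6, 12, 14, 18]


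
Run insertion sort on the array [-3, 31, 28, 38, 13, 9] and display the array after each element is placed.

First element -3 is already 'sorted'
Insert 31: shifted 0 elements -> [-3, 31, 28, 38, 13, 9]
Insert 28: shifted 1 elements -> [-3, 28, 31, 38, 13, 9]
Insert 38: shifted 0 elements -> [-3, 28, 31, 38, 13, 9]
Insert 13: shifted 3 elements -> [-3, 13, 28, 31, 38, 9]
Insert 9: shifted 4 elements -> [-3, 9, 13, 28, 31, 38]


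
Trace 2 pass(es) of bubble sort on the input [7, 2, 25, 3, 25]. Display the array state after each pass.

After pass 1: [2, 7, 3, 25, 25] (2 swaps)
After pass 2: [2, 3, 7, 25, 25] (1 swaps)
Total swaps: 3


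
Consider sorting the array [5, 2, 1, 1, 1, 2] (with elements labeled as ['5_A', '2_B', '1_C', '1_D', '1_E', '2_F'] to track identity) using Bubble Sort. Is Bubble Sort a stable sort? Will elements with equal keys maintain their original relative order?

Trace Bubble Sort on the labeled array (the key is the number; the letter only tracks identity):
  After pass 1: [2_B, 1_C, 1_D, 1_E, 2_F, 5_A]
  After pass 2: [1_C, 1_D, 1_E, 2_B, 2_F, 5_A]
  After pass 3: [1_C, 1_D, 1_E, 2_B, 2_F, 5_A] (no swaps, done)
Final order: [1_C, 1_D, 1_E, 2_B, 2_F, 5_A]
Equal keys:
  value 1: originally 1_C, 1_D, 1_E; after sorting 1_C, 1_D, 1_E -> order preserved
  value 2: originally 2_B, 2_F; after sorting 2_B, 2_F -> order preserved
All equal keys kept their original relative order. Bubble Sort is stable: it only swaps adjacent elements when the left one is strictly greater, so equal keys never move past each other.
Answer: Stable


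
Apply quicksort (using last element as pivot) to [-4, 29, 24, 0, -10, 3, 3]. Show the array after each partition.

Partition 1: pivot=3 at index 4 -> [-4, 0, -10, 3, 3, 29, 24]
Partition 2: pivot=3 at index 3 -> [-4, 0, -10, 3, 3, 29, 24]
Partition 3: pivot=-10 at index 0 -> [-10, 0, -4, 3, 3, 29, 24]
Partition 4: pivot=-4 at index 1 -> [-10, -4, 0, 3, 3, 29, 24]
Partition 5: pivot=24 at index 5 -> [-10, -4, 0, 3, 3, 24, 29]


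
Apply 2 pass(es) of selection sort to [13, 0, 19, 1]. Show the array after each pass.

Pass 1: Select minimum 0 at index 1, swap -> [0, 13, 19, 1]
Pass 2: Select minimum 1 at index 3, swap -> [0, 1, 19, 13]


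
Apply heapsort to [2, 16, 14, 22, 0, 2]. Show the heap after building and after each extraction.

Build heap: [22, 16, 14, 2, 0, 2]
Extract 22: [16, 2, 14, 2, 0, 22]
Extract 16: [14, 2, 0, 2, 16, 22]
Extract 14: [2, 2, 0, 14, 16, 22]
Extract 2: [2, 0, 2, 14, 16, 22]
Extract 2: [0, 2, 2, 14, 16, 22]


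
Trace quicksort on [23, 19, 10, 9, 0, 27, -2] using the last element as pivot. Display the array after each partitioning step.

Partition 1: pivot=-2 at index 0 -> [-2, 19, 10, 9, 0, 27, 23]
Partition 2: pivot=23 at index 5 -> [-2, 19, 10, 9, 0, 23, 27]
Partition 3: pivot=0 at index 1 -> [-2, 0, 10, 9, 19, 23, 27]
Partition 4: pivot=19 at index 4 -> [-2, 0, 10, 9, 19, 23, 27]
Partition 5: pivot=9 at index 2 -> [-2, 0, 9, 10, 19, 23, 27]


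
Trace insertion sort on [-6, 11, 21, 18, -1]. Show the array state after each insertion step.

First element -6 is already 'sorted'
Insert 11: shifted 0 elements -> [-6, 11, 21, 18, -1]
Insert 21: shifted 0 elements -> [-6, 11, 21, 18, -1]
Insert 18: shifted 1 elements -> [-6, 11, 18, 21, -1]
Insert -1: shifted 3 elements -> [-6, -1, 11, 18, 21]


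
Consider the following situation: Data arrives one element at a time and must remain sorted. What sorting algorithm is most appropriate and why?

Best choice: Insertion sort
Reason: Insertion sort naturally handles online/streaming input by inserting each new element into sorted position


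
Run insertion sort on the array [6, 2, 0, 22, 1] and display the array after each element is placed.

First element 6 is already 'sorted'
Insert 2: shifted 1 elements -> [2, 6, 0, 22, 1]
Insert 0: shifted 2 elements -> [0, 2, 6, 22, 1]
Insert 22: shifted 0 elements -> [0, 2, 6, 22, 1]
Insert 1: shifted 3 elements -> [0, 1, 2, 6, 22]


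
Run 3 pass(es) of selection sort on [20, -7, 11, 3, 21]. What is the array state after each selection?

Pass 1: Select minimum -7 at index 1, swap -> [-7, 20, 11, 3, 21]
Pass 2: Select minimum 3 at index 3, swap -> [-7, 3, 11, 20, 21]
Pass 3: Select minimum 11 at index 2, swap -> [-7, 3, 11, 20, 21]


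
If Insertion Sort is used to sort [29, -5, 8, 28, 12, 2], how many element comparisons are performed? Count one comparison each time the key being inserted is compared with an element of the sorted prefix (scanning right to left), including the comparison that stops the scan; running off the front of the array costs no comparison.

Insert -5: 29 > -5 (shift), reached front = 1 comparison(s) -> [-5, 29, 8, 28, 12, 2]
Insert 8: 29 > 8 (shift), -5 <= 8 (stop) = 2 comparison(s) -> [-5, 8, 29, 28, 12, 2]
Insert 28: 29 > 28 (shift), 8 <= 28 (stop) = 2 comparison(s) -> [-5, 8, 28, 29, 12, 2]
Insert 12: 29 > 12 (shift), 28 > 12 (shift), 8 <= 12 (stop) = 3 comparison(s) -> [-5, 8, 12, 28, 29, 2]
Insert 2: 29 > 2 (shift), 28 > 2 (shift), 12 > 2 (shift), 8 > 2 (shift), -5 <= 2 (stop) = 5 comparison(s) -> [-5, 2, 8, 12, 28, 29]
Total comparisons: 1 + 2 + 2 + 3 + 5 = 13


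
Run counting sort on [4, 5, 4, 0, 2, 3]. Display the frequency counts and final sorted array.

Count array: [1, 0, 1, 1, 2, 1]
(count[i] = number of elements equal to i)
Cumulative count: [1, 1, 2, 3, 5, 6]
Sorted: [0, 2, 3, 4, 4, 5]


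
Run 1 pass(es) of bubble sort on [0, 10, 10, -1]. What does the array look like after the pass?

After pass 1: [0, 10, -1, 10] (1 swaps)
Total swaps: 1


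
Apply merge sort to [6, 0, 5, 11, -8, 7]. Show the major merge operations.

Divide and conquer:
  Merge [0] + [5] -> [0, 5]
  Merge [6] + [0, 5] -> [0, 5, 6]
  Merge [-8] + [7] -> [-8, 7]
  Merge [11] + [-8, 7] -> [-8, 7, 11]
  Merge [0, 5, 6] + [-8, 7, 11] -> [-8, 0, 5, 6, 7, 11]


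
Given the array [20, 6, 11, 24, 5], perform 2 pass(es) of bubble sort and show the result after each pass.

After pass 1: [6, 11, 20, 5, 24] (3 swaps)
After pass 2: [6, 11, 5, 20, 24] (1 swaps)
Total swaps: 4


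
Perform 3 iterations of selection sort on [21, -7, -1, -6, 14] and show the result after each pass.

Pass 1: Select minimum -7 at index 1, swap -> [-7, 21, -1, -6, 14]
Pass 2: Select minimum -6 at index 3, swap -> [-7, -6, -1, 21, 14]
Pass 3: Select minimum -1 at index 2, swap -> [-7, -6, -1, 21, 14]


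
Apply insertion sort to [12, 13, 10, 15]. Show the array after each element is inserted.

First element 12 is already 'sorted'
Insert 13: shifted 0 elements -> [12, 13, 10, 15]
Insert 10: shifted 2 elements -> [10, 12, 13, 15]
Insert 15: shifted 0 elements -> [10, 12, 13, 15]


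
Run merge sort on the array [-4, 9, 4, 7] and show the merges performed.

Divide and conquer:
  Merge [-4] + [9] -> [-4, 9]
  Merge [4] + [7] -> [4, 7]
  Merge [-4, 9] + [4, 7] -> [-4, 4, 7, 9]


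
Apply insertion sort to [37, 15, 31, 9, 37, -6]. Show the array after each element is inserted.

First element 37 is already 'sorted'
Insert 15: shifted 1 elements -> [15, 37, 31, 9, 37, -6]
Insert 31: shifted 1 elements -> [15, 31, 37, 9, 37, -6]
Insert 9: shifted 3 elements -> [9, 15, 31, 37, 37, -6]
Insert 37: shifted 0 elements -> [9, 15, 31, 37, 37, -6]
Insert -6: shifted 5 elements -> [-6, 9, 15, 31, 37, 37]


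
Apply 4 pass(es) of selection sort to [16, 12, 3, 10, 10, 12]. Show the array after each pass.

Pass 1: Select minimum 3 at index 2, swap -> [3, 12, 16, 10, 10, 12]
Pass 2: Select minimum 10 at index 3, swap -> [3, 10, 16, 12, 10, 12]
Pass 3: Select minimum 10 at index 4, swap -> [3, 10, 10, 12, 16, 12]
Pass 4: Select minimum 12 at index 3, swap -> [3, 10, 10, 12, 16, 12]


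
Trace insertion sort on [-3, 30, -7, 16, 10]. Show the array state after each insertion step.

First element -3 is already 'sorted'
Insert 30: shifted 0 elements -> [-3, 30, -7, 16, 10]
Insert -7: shifted 2 elements -> [-7, -3, 30, 16, 10]
Insert 16: shifted 1 elements -> [-7, -3, 16, 30, 10]
Insert 10: shifted 2 elements -> [-7, -3, 10, 16, 30]


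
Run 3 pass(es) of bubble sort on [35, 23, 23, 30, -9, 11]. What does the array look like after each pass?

After pass 1: [23, 23, 30, -9, 11, 35] (5 swaps)
After pass 2: [23, 23, -9, 11, 30, 35] (2 swaps)
After pass 3: [23, -9, 11, 23, 30, 35] (2 swaps)
Total swaps: 9


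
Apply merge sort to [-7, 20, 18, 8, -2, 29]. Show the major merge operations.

Divide and conquer:
  Merge [20] + [18] -> [18, 20]
  Merge [-7] + [18, 20] -> [-7, 18, 20]
  Merge [-2] + [29] -> [-2, 29]
  Merge [8] + [-2, 29] -> [-2, 8, 29]
  Merge [-7, 18, 20] + [-2, 8, 29] -> [-7, -2, 8, 18, 20, 29]


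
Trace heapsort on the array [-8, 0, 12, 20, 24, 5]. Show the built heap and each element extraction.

Build heap: [24, 20, 12, -8, 0, 5]
Extract 24: [20, 5, 12, -8, 0, 24]
Extract 20: [12, 5, 0, -8, 20, 24]
Extract 12: [5, -8, 0, 12, 20, 24]
Extract 5: [0, -8, 5, 12, 20, 24]
Extract 0: [-8, 0, 5, 12, 20, 24]


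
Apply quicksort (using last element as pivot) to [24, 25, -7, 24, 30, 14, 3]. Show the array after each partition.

Partition 1: pivot=3 at index 1 -> [-7, 3, 24, 24, 30, 14, 25]
Partition 2: pivot=25 at index 5 -> [-7, 3, 24, 24, 14, 25, 30]
Partition 3: pivot=14 at index 2 -> [-7, 3, 14, 24, 24, 25, 30]
Partition 4: pivot=24 at index 4 -> [-7, 3, 14, 24, 24, 25, 30]


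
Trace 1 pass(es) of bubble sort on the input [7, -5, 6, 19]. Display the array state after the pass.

After pass 1: [-5, 6, 7, 19] (2 swaps)
Total swaps: 2


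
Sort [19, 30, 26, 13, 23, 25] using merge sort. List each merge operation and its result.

Divide and conquer:
  Merge [30] + [26] -> [26, 30]
  Merge [19] + [26, 30] -> [19, 26, 30]
  Merge [23] + [25] -> [23, 25]
  Merge [13] + [23, 25] -> [13, 23, 25]
  Merge [19, 26, 30] + [13, 23, 25] -> [13, 19, 23, 25, 26, 30]
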